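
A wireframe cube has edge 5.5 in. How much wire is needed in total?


Shape: cube
Side s = 5.5 in
A cube has 12 edges, all equal.
Formula: total edge length = 12 * s
Total = 12 * 5.5
Total = 66
66 in


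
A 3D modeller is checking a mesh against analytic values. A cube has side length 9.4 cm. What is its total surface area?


Shape: cube
Side s = 9.4 cm
A cube has 6 square faces.
Formula: SA = 6 * s^2
s^2 = 88.36
SA = 6 * 88.36
SA = 530.16
530.16 cm^2


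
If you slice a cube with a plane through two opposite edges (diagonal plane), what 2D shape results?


Solid: cube
Cutting plane: through two opposite edges (diagonal plane)
Visualize the intersection of the plane with the solid's surface.
The boundary of the cut region is a rectangle.
rectangle


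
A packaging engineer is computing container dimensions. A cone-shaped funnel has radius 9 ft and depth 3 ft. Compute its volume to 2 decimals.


Shape: cone
Radius r = 9 ft, Height h = 3 ft
Formula: V = (1/3) * pi * r^2 * h
r^2 = 81
pi * r^2 * h = pi * 81 * 3 = 243 * pi
V = 243 * pi / 3
V = 254.47
254.47 ft^3


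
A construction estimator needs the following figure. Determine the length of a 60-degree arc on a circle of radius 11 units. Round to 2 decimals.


Shape: circular arc
Radius r = 11 units, Angle = 60 degrees
Formula: L = (angle/360) * 2 * pi * r
2 * pi * r = 22 * pi
L = (60/360) * 22 * pi
L = 3.666667 * pi
L = 11.52
11.52 units


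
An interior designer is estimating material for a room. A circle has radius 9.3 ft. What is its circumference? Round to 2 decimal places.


Shape: circle
Radius r = 9.3 ft
Formula: C = 2 * pi * r
C = 2 * pi * 9.3
C = 18.6 * pi
C = 58.43
58.43 ft


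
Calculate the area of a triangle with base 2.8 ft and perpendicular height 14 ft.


Shape: triangle
Base b = 2.8 ft, Height h = 14 ft
Formula: A = (1/2) * b * h
A = 0.5 * 2.8 * 14
A = 0.5 * 39.2
A = 19.6
19.6 ft^2


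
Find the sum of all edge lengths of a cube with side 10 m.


Shape: cube
Side s = 10 m
A cube has 12 edges, all equal.
Formula: total edge length = 12 * s
Total = 12 * 10
Total = 120
120 m


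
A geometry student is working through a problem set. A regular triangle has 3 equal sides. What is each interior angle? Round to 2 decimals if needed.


Shape: regular triangle (3 sides)
Formula: interior angle = (n - 2) * 180 / n
(n - 2) = 1
(n - 2) * 180 = 180
angle = 180 / 3
angle = 60
60 degrees


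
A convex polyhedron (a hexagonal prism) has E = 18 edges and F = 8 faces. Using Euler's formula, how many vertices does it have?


Polyhedron: hexagonal prism
Euler's formula for convex polyhedra: V - E + F = 2
Given: E = 18 edges and F = 8 faces
Solve for V:
V = 2 + E - F = 2 + 18 - 8 = 12
12 vertices


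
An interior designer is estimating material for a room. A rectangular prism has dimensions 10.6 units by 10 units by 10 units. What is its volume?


Shape: rectangular prism
l = 10.6 units, w = 10 units, h = 10 units
Formula: V = l * w * h
V = 10.6 * 10 * 10
V = 106 * 10
V = 1060
1060 units^3


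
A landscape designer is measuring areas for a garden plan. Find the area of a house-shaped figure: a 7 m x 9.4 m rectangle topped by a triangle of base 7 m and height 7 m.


Composite shape: rectangle + triangle
Rectangle area = 7 * 9.4 = 65.8
Triangle area = 0.5 * 7 * 7 = 24.5
Total = 65.8 + 24.5
Total = 90.3
90.3 m^2


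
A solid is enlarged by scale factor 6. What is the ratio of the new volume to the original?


Linear scale factor k = 6
Rule: under a linear scaling by k, volumes scale by k^3.
k^3 = 6 * 6 * 6
k^3 = 36 * 6
k^3 = 216
Volume scales by a factor of 216.
216 (dimensionless)


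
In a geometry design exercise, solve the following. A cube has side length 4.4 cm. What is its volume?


Shape: cube
Side s = 4.4 cm
Formula: V = s^3
V = 4.4 * 4.4 * 4.4
V = 19.36 * 4.4
V = 85.184
85.184 cm^3


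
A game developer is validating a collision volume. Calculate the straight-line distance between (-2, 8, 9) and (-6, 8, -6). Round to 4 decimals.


3D distance between two points
P1 = (-2, 8, 9), P2 = (-6, 8, -6)
Formula: d = sqrt((x2-x1)^2 + (y2-y1)^2 + (z2-z1)^2)
dx = -6 - -2 = -4
dy = 8 - 8 = 0
dz = -6 - 9 = -15
dx^2 + dy^2 + dz^2 = 16 + 0 + 225 = 241
d = sqrt(241)
d = 15.5242
15.5242 units


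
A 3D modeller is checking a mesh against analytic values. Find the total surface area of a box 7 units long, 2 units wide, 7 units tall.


Shape: rectangular prism
l = 7 units, w = 2 units, h = 7 units
Formula: SA = 2(lw + lh + wh)
lw = 14, lh = 49, wh = 14
lw + lh + wh = 77
SA = 2 * 77
SA = 154
154 units^2


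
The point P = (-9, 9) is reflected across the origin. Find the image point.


Transformation: reflection
Original point: (-9, 9)
Rule for reflection through the origin: (x, y) -> (-x, -y)
Apply: (-9, 9) -> (9, -9)
(9, -9)


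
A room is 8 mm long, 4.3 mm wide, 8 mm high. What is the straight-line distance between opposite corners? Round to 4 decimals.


Shape: rectangular box (space diagonal)
l = 8 mm, w = 4.3 mm, h = 8 mm
Visualize: the diagonal of the base, then a right triangle with that diagonal and the height.
Formula: d = sqrt(l^2 + w^2 + h^2)
l^2 + w^2 + h^2 = 64 + 18.49 + 64 = 146.49
d = sqrt(146.49)
d = 12.1033
12.1033 mm


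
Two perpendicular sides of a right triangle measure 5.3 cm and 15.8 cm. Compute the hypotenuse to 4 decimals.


Shape: right triangle
Legs a = 5.3 cm, b = 15.8 cm
Formula: c = sqrt(a^2 + b^2)
a^2 = 28.09, b^2 = 249.64
a^2 + b^2 = 277.73
c = sqrt(277.73)
c = 16.6652
16.6652 cm


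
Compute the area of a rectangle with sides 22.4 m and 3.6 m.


Shape: rectangle
Length l = 22.4 m, Width w = 3.6 m
Formula: A = l * w
A = 22.4 * 3.6
A = 80.64
80.64 m^2


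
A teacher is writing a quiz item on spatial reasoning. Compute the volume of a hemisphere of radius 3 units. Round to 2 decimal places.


Shape: hemisphere (half of a sphere)
Radius r = 3 units
Formula: V = (1/2) * (4/3) * pi * r^3 = (2/3) * pi * r^3
r^3 = 27
(2/3) * 27 = 18
V = 18 * pi
V = 56.55
56.55 units^3


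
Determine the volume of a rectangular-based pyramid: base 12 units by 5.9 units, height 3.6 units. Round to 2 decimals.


Shape: rectangular pyramid
Base: 12 units x 5.9 units, Height h = 3.6 units
Formula: V = (1/3) * base_area * h
base_area = 12 * 5.9 = 70.8
base_area * h = 70.8 * 3.6 = 254.88
V = 254.88 / 3
V = 84.96
84.96 units^3


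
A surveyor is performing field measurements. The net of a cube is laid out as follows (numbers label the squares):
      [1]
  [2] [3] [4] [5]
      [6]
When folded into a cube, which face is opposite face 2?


Net: cross layout. Take square 3 as the base (bottom).
Fold the four squares in the horizontal row up around 3: 2 -> left, 4 -> right, 5 wraps to the top.
Fold 1 and 6 up from 3: 1 -> back, 6 -> front.
Opposite pairs are therefore: (1, 6), (2, 4), (3, 5).
Face 2 is opposite face 4.
face 4


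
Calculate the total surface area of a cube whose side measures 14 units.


Shape: cube
Side s = 14 units
A cube has 6 square faces.
Formula: SA = 6 * s^2
s^2 = 196
SA = 6 * 196
SA = 1176
1176 units^2


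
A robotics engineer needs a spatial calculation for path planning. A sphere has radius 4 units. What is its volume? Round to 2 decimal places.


Shape: sphere
Radius r = 4 units
Formula: V = (4/3) * pi * r^3
r^3 = 64
(4/3) * 64 = 85.333333
V = 85.333333 * pi
V = 268.08
268.08 units^3


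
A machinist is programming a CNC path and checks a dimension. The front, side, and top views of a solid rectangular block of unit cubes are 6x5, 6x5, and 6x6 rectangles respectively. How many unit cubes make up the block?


Orthographic views of a solid rectangular block:
Front view 6 x 5 -> length = 6, height = 5
Side view 6 x 5 -> width = 6, height = 5 (consistent)
Top view 6 x 6 -> confirms length = 6, width = 6
The block is 6 x 6 x 5.
Total unit cubes = 6 * 6 * 5 = 180
180 unit cubes


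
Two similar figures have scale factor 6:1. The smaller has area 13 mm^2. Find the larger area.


Linear scale factor k = 6
Original area = 13 mm^2
Rule: under a linear scaling by k, areas scale by k^2.
k^2 = 6^2 = 36
New area = 13 * 36
New area = 468
468 mm^2


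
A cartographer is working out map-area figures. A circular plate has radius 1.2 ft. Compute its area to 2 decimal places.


Shape: circle
Radius r = 1.2 ft
Formula: A = pi * r^2
r^2 = 1.2^2 = 1.44
A = pi * 1.44
A = 4.52
4.52 ft^2


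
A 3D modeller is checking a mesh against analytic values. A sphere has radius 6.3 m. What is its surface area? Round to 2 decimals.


Shape: sphere
Radius r = 6.3 m
Formula: SA = 4 * pi * r^2
r^2 = 39.69
SA = 4 * pi * 39.69
SA = 158.76 * pi
SA = 498.76
498.76 m^2


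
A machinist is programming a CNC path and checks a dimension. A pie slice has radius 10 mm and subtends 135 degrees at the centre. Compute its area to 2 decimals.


Shape: circular sector
Radius r = 10 mm, Angle = 135 degrees
Formula: A = (angle/360) * pi * r^2
r^2 = 100
Fraction of circle = 135/360
A = (135/360) * pi * 100
A = 37.5 * pi
A = 117.81
117.81 mm^2


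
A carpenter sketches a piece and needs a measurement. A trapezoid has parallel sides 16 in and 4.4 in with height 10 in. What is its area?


Shape: trapezoid
Parallel sides a = 16 in, b = 4.4 in; Height h = 10 in
Formula: A = (a + b) * h / 2
a + b = 16 + 4.4 = 20.4
A = 20.4 * 10 / 2
A = 204 / 2
A = 102
102 in^2


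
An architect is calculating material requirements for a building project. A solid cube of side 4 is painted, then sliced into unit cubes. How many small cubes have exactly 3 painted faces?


Large cube: 4 x 4 x 4, cut into unit cubes.
Cubes with 3 painted faces are at the corners. A cube always has 8 corners.
Count = 8
8 unit cubes


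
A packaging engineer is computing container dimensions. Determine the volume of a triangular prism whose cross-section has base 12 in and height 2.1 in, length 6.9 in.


Shape: triangular prism
Triangle base = 12 in, triangle height = 2.1 in, prism length L = 6.9 in
Formula: V = (1/2 * b * h_tri) * L
Cross-section area = 0.5 * 12 * 2.1 = 12.6
V = 12.6 * 6.9
V = 86.94
86.94 in^3


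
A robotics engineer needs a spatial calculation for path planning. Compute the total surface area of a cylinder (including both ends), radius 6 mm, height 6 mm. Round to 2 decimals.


Shape: closed cylinder
Radius r = 6 mm, Height h = 6 mm
Formula: SA = 2*pi*r^2 + 2*pi*r*h = 2*pi*r*(r + h)
r + h = 12
2 * r * (r + h) = 2 * 6 * 12 = 144
SA = 144 * pi
SA = 452.39
452.39 mm^2


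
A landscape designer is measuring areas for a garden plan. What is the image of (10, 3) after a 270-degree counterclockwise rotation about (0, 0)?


Transformation: rotation about the origin
Original point: (10, 3)
Rule for 270 deg counterclockwise: (x, y) -> (y, -x)
Apply: (10, 3) -> (3, -10)
(3, -10)


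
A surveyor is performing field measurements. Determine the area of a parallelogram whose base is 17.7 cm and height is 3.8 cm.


Shape: parallelogram
Base b = 17.7 cm, Height h = 3.8 cm
Formula: A = b * h
A = 17.7 * 3.8
A = 67.26
67.26 cm^2


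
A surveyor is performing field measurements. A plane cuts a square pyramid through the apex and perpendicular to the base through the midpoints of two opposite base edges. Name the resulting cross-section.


Solid: square pyramid
Cutting plane: through the apex and perpendicular to the base through the midpoints of two opposite base edges
Visualize the intersection of the plane with the solid's surface.
The boundary of the cut region is a isosceles triangle.
isosceles triangle


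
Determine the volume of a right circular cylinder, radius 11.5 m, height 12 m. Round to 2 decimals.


Shape: cylinder
Radius r = 11.5 m, Height h = 12 m
Formula: V = pi * r^2 * h
r^2 = 132.25
V = pi * 132.25 * 12
V = 1587 * pi
V = 4985.71
4985.71 m^3


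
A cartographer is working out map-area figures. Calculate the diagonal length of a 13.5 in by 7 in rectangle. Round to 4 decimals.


Shape: rectangle (diagonal via Pythagoras)
Sides: 13.5 in and 7 in
Formula: d = sqrt(l^2 + w^2)
l^2 = 182.25, w^2 = 49
l^2 + w^2 = 231.25
d = sqrt(231.25)
d = 15.2069
15.2069 in


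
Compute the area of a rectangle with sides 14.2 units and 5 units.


Shape: rectangle
Length l = 14.2 units, Width w = 5 units
Formula: A = l * w
A = 14.2 * 5
A = 71
71 units^2


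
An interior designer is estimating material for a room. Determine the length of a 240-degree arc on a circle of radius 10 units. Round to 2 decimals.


Shape: circular arc
Radius r = 10 units, Angle = 240 degrees
Formula: L = (angle/360) * 2 * pi * r
2 * pi * r = 20 * pi
L = (240/360) * 20 * pi
L = 13.333333 * pi
L = 41.89
41.89 units


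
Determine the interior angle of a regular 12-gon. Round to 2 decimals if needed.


Shape: regular dodecagon (12 sides)
Formula: interior angle = (n - 2) * 180 / n
(n - 2) = 10
(n - 2) * 180 = 1800
angle = 1800 / 12
angle = 150
150 degrees


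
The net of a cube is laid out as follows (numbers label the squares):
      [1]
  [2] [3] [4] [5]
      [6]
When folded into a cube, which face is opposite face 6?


Net: cross layout. Take square 3 as the base (bottom).
Fold the four squares in the horizontal row up around 3: 2 -> left, 4 -> right, 5 wraps to the top.
Fold 1 and 6 up from 3: 1 -> back, 6 -> front.
Opposite pairs are therefore: (1, 6), (2, 4), (3, 5).
Face 6 is opposite face 1.
face 1


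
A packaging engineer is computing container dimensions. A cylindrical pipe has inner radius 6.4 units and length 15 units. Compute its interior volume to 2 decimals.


Shape: cylinder
Radius r = 6.4 units, Height h = 15 units
Formula: V = pi * r^2 * h
r^2 = 40.96
V = pi * 40.96 * 15
V = 614.4 * pi
V = 1930.19
1930.19 units^3


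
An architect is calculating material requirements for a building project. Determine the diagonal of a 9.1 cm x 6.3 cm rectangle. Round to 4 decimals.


Shape: rectangle (diagonal via Pythagoras)
Sides: 9.1 cm and 6.3 cm
Formula: d = sqrt(l^2 + w^2)
l^2 = 82.81, w^2 = 39.69
l^2 + w^2 = 122.5
d = sqrt(122.5)
d = 11.068
11.068 cm


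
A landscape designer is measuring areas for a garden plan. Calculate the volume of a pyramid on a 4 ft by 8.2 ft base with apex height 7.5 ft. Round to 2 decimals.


Shape: rectangular pyramid
Base: 4 ft x 8.2 ft, Height h = 7.5 ft
Formula: V = (1/3) * base_area * h
base_area = 4 * 8.2 = 32.8
base_area * h = 32.8 * 7.5 = 246
V = 246 / 3
V = 82
82 ft^3


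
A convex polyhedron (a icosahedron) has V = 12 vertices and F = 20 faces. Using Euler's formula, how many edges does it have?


Polyhedron: icosahedron
Euler's formula for convex polyhedra: V - E + F = 2
Given: V = 12 vertices and F = 20 faces
Solve for E:
E = V + F - 2 = 12 + 20 - 2 = 30
30 edges


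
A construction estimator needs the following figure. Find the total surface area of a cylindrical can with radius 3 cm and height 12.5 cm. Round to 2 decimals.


Shape: closed cylinder
Radius r = 3 cm, Height h = 12.5 cm
Formula: SA = 2*pi*r^2 + 2*pi*r*h = 2*pi*r*(r + h)
r + h = 15.5
2 * r * (r + h) = 2 * 3 * 15.5 = 93
SA = 93 * pi
SA = 292.17
292.17 cm^2


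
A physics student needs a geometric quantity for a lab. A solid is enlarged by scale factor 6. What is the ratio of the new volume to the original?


Linear scale factor k = 6
Rule: under a linear scaling by k, volumes scale by k^3.
k^3 = 6 * 6 * 6
k^3 = 36 * 6
k^3 = 216
Volume scales by a factor of 216.
216 (dimensionless)


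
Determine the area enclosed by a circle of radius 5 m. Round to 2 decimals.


Shape: circle
Radius r = 5 m
Formula: A = pi * r^2
r^2 = 5^2 = 25
A = pi * 25
A = 78.54
78.54 m^2


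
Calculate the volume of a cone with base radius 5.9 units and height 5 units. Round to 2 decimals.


Shape: cone
Radius r = 5.9 units, Height h = 5 units
Formula: V = (1/3) * pi * r^2 * h
r^2 = 34.81
pi * r^2 * h = pi * 34.81 * 5 = 174.05 * pi
V = 174.05 * pi / 3
V = 182.26
182.26 units^3


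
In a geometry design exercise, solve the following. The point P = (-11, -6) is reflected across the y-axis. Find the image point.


Transformation: reflection
Original point: (-11, -6)
Rule for reflection over the y-axis: (x, y) -> (-x, y)
Apply: (-11, -6) -> (11, -6)
(11, -6)


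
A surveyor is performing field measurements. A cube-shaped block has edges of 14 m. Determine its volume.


Shape: cube
Side s = 14 m
Formula: V = s^3
V = 14 * 14 * 14
V = 196 * 14
V = 2744
2744 m^3


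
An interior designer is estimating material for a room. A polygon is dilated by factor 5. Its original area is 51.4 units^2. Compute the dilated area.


Linear scale factor k = 5
Original area = 51.4 units^2
Rule: under a linear scaling by k, areas scale by k^2.
k^2 = 5^2 = 25
New area = 51.4 * 25
New area = 1285
1285 units^2


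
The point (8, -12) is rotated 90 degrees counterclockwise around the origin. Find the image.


Transformation: rotation about the origin
Original point: (8, -12)
Rule for 90 deg counterclockwise: (x, y) -> (-y, x)
Apply: (8, -12) -> (12, 8)
(12, 8)


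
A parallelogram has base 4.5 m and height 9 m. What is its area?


Shape: parallelogram
Base b = 4.5 m, Height h = 9 m
Formula: A = b * h
A = 4.5 * 9
A = 40.5
40.5 m^2


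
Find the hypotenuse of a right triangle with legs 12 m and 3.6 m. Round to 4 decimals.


Shape: right triangle
Legs a = 12 m, b = 3.6 m
Formula: c = sqrt(a^2 + b^2)
a^2 = 144, b^2 = 12.96
a^2 + b^2 = 156.96
c = sqrt(156.96)
c = 12.5284
12.5284 m


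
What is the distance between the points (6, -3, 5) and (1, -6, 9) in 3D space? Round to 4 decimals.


3D distance between two points
P1 = (6, -3, 5), P2 = (1, -6, 9)
Formula: d = sqrt((x2-x1)^2 + (y2-y1)^2 + (z2-z1)^2)
dx = 1 - 6 = -5
dy = -6 - -3 = -3
dz = 9 - 5 = 4
dx^2 + dy^2 + dz^2 = 25 + 9 + 16 = 50
d = sqrt(50)
d = 7.0711
7.0711 units


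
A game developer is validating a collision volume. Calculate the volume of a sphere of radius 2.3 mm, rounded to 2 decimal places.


Shape: sphere
Radius r = 2.3 mm
Formula: V = (4/3) * pi * r^3
r^3 = 12.167
(4/3) * 12.167 = 16.222667
V = 16.222667 * pi
V = 50.97
50.97 mm^3


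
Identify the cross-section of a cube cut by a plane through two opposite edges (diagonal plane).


Solid: cube
Cutting plane: through two opposite edges (diagonal plane)
Visualize the intersection of the plane with the solid's surface.
The boundary of the cut region is a rectangle.
rectangle


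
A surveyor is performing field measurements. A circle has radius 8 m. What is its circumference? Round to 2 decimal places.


Shape: circle
Radius r = 8 m
Formula: C = 2 * pi * r
C = 2 * pi * 8
C = 16 * pi
C = 50.27
50.27 m


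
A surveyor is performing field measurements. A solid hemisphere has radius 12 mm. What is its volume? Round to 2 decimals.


Shape: hemisphere (half of a sphere)
Radius r = 12 mm
Formula: V = (1/2) * (4/3) * pi * r^3 = (2/3) * pi * r^3
r^3 = 1728
(2/3) * 1728 = 1152
V = 1152 * pi
V = 3619.11
3619.11 mm^3


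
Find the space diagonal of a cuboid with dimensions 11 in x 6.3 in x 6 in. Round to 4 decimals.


Shape: rectangular box (space diagonal)
l = 11 in, w = 6.3 in, h = 6 in
Visualize: the diagonal of the base, then a right triangle with that diagonal and the height.
Formula: d = sqrt(l^2 + w^2 + h^2)
l^2 + w^2 + h^2 = 121 + 39.69 + 36 = 196.69
d = sqrt(196.69)
d = 14.0246
14.0246 in


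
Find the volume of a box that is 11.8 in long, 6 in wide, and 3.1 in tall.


Shape: rectangular prism
l = 11.8 in, w = 6 in, h = 3.1 in
Formula: V = l * w * h
V = 11.8 * 6 * 3.1
V = 70.8 * 3.1
V = 219.48
219.48 in^3


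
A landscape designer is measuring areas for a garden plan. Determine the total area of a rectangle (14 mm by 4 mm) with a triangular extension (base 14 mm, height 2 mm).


Composite shape: rectangle + triangle
Rectangle area = 14 * 4 = 56
Triangle area = 0.5 * 14 * 2 = 14
Total = 56 + 14
Total = 70
70 mm^2


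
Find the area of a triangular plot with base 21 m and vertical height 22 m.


Shape: triangle
Base b = 21 m, Height h = 22 m
Formula: A = (1/2) * b * h
A = 0.5 * 21 * 22
A = 0.5 * 462
A = 231
231 m^2


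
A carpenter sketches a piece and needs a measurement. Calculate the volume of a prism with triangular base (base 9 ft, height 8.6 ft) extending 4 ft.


Shape: triangular prism
Triangle base = 9 ft, triangle height = 8.6 ft, prism length L = 4 ft
Formula: V = (1/2 * b * h_tri) * L
Cross-section area = 0.5 * 9 * 8.6 = 38.7
V = 38.7 * 4
V = 154.8
154.8 ft^3


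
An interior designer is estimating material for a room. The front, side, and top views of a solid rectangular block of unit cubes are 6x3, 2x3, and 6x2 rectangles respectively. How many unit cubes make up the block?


Orthographic views of a solid rectangular block:
Front view 6 x 3 -> length = 6, height = 3
Side view 2 x 3 -> width = 2, height = 3 (consistent)
Top view 6 x 2 -> confirms length = 6, width = 2
The block is 6 x 2 x 3.
Total unit cubes = 6 * 2 * 3 = 36
36 unit cubes


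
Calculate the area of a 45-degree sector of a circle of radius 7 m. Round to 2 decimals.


Shape: circular sector
Radius r = 7 m, Angle = 45 degrees
Formula: A = (angle/360) * pi * r^2
r^2 = 49
Fraction of circle = 45/360
A = (45/360) * pi * 49
A = 6.125 * pi
A = 19.24
19.24 m^2


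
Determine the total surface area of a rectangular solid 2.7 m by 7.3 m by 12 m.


Shape: rectangular prism
l = 2.7 m, w = 7.3 m, h = 12 m
Formula: SA = 2(lw + lh + wh)
lw = 19.71, lh = 32.4, wh = 87.6
lw + lh + wh = 139.71
SA = 2 * 139.71
SA = 279.42
279.42 m^2


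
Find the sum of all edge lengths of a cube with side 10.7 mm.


Shape: cube
Side s = 10.7 mm
A cube has 12 edges, all equal.
Formula: total edge length = 12 * s
Total = 12 * 10.7
Total = 128.4
128.4 mm


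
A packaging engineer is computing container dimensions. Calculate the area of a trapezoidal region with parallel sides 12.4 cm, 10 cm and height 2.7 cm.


Shape: trapezoid
Parallel sides a = 12.4 cm, b = 10 cm; Height h = 2.7 cm
Formula: A = (a + b) * h / 2
a + b = 12.4 + 10 = 22.4
A = 22.4 * 2.7 / 2
A = 60.48 / 2
A = 30.24
30.24 cm^2


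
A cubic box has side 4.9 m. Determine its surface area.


Shape: cube
Side s = 4.9 m
A cube has 6 square faces.
Formula: SA = 6 * s^2
s^2 = 24.01
SA = 6 * 24.01
SA = 144.06
144.06 m^2


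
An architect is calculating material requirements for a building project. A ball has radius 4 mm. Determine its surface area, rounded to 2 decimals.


Shape: sphere
Radius r = 4 mm
Formula: SA = 4 * pi * r^2
r^2 = 16
SA = 4 * pi * 16
SA = 64 * pi
SA = 201.06
201.06 mm^2


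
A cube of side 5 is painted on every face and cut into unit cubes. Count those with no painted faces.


Large cube: 5 x 5 x 5, cut into unit cubes.
n = 5, so n - 2 = 3
Unpainted cubes form the interior (n - 2)^3 block.
(n - 2)^3 = 3^3 = 27
27 unit cubes


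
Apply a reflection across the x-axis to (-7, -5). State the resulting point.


Transformation: reflection
Original point: (-7, -5)
Rule for reflection over the x-axis: (x, y) -> (x, -y)
Apply: (-7, -5) -> (-7, 5)
(-7, 5)


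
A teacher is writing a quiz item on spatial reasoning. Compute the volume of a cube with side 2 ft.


Shape: cube
Side s = 2 ft
Formula: V = s^3
V = 2 * 2 * 2
V = 4 * 2
V = 8
8 ft^3


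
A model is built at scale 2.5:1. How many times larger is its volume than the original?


Linear scale factor k = 2.5
Rule: under a linear scaling by k, volumes scale by k^3.
k^3 = 2.5 * 2.5 * 2.5
k^3 = 6.25 * 2.5
k^3 = 15.625
Volume scales by a factor of 15.625.
15.625 (dimensionless)


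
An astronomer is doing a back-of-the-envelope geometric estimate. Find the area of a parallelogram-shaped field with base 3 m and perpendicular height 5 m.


Shape: parallelogram
Base b = 3 m, Height h = 5 m
Formula: A = b * h
A = 3 * 5
A = 15
15 m^2


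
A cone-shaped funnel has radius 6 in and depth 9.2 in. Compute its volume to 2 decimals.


Shape: cone
Radius r = 6 in, Height h = 9.2 in
Formula: V = (1/3) * pi * r^2 * h
r^2 = 36
pi * r^2 * h = pi * 36 * 9.2 = 331.2 * pi
V = 331.2 * pi / 3
V = 346.83
346.83 in^3


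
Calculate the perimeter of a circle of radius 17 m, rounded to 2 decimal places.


Shape: circle
Radius r = 17 m
Formula: C = 2 * pi * r
C = 2 * pi * 17
C = 34 * pi
C = 106.81
106.81 m


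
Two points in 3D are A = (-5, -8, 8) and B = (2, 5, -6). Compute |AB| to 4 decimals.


3D distance between two points
P1 = (-5, -8, 8), P2 = (2, 5, -6)
Formula: d = sqrt((x2-x1)^2 + (y2-y1)^2 + (z2-z1)^2)
dx = 2 - -5 = 7
dy = 5 - -8 = 13
dz = -6 - 8 = -14
dx^2 + dy^2 + dz^2 = 49 + 169 + 196 = 414
d = sqrt(414)
d = 20.347
20.347 units


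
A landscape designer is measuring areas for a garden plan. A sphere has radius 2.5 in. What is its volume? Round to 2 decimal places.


Shape: sphere
Radius r = 2.5 in
Formula: V = (4/3) * pi * r^3
r^3 = 15.625
(4/3) * 15.625 = 20.833333
V = 20.833333 * pi
V = 65.45
65.45 in^3


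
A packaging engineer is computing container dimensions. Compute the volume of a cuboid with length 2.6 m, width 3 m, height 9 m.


Shape: rectangular prism
l = 2.6 m, w = 3 m, h = 9 m
Formula: V = l * w * h
V = 2.6 * 3 * 9
V = 7.8 * 9
V = 70.2
70.2 m^3


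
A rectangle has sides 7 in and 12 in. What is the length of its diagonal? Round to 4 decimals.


Shape: rectangle (diagonal via Pythagoras)
Sides: 7 in and 12 in
Formula: d = sqrt(l^2 + w^2)
l^2 = 49, w^2 = 144
l^2 + w^2 = 193
d = sqrt(193)
d = 13.8924
13.8924 in


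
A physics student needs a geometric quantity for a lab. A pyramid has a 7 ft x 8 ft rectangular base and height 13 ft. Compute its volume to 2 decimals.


Shape: rectangular pyramid
Base: 7 ft x 8 ft, Height h = 13 ft
Formula: V = (1/3) * base_area * h
base_area = 7 * 8 = 56
base_area * h = 56 * 13 = 728
V = 728 / 3
V = 242.67
242.67 ft^3


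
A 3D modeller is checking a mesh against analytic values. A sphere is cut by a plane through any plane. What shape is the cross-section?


Solid: sphere
Cutting plane: through any plane
Visualize the intersection of the plane with the solid's surface.
The boundary of the cut region is a circle.
circle


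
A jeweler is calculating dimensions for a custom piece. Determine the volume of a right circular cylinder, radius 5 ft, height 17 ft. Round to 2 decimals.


Shape: cylinder
Radius r = 5 ft, Height h = 17 ft
Formula: V = pi * r^2 * h
r^2 = 25
V = pi * 25 * 17
V = 425 * pi
V = 1335.18
1335.18 ft^3


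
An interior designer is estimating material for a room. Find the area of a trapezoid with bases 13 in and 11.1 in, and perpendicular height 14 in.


Shape: trapezoid
Parallel sides a = 13 in, b = 11.1 in; Height h = 14 in
Formula: A = (a + b) * h / 2
a + b = 13 + 11.1 = 24.1
A = 24.1 * 14 / 2
A = 337.4 / 2
A = 168.7
168.7 in^2


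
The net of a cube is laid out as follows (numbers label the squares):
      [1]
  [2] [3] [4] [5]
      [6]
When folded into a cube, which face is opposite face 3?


Net: cross layout. Take square 3 as the base (bottom).
Fold the four squares in the horizontal row up around 3: 2 -> left, 4 -> right, 5 wraps to the top.
Fold 1 and 6 up from 3: 1 -> back, 6 -> front.
Opposite pairs are therefore: (1, 6), (2, 4), (3, 5).
Face 3 is opposite face 5.
face 5


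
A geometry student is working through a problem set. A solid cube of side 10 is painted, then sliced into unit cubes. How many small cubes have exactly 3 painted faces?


Large cube: 10 x 10 x 10, cut into unit cubes.
Cubes with 3 painted faces are at the corners. A cube always has 8 corners.
Count = 8
8 unit cubes


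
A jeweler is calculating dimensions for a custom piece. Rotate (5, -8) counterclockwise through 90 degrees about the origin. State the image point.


Transformation: rotation about the origin
Original point: (5, -8)
Rule for 90 deg counterclockwise: (x, y) -> (-y, x)
Apply: (5, -8) -> (8, 5)
(8, 5)


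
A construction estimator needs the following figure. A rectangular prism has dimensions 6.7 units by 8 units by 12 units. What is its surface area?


Shape: rectangular prism
l = 6.7 units, w = 8 units, h = 12 units
Formula: SA = 2(lw + lh + wh)
lw = 53.6, lh = 80.4, wh = 96
lw + lh + wh = 230
SA = 2 * 230
SA = 460
460 units^2


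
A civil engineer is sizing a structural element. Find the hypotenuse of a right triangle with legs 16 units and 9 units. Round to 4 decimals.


Shape: right triangle
Legs a = 16 units, b = 9 units
Formula: c = sqrt(a^2 + b^2)
a^2 = 256, b^2 = 81
a^2 + b^2 = 337
c = sqrt(337)
c = 18.3576
18.3576 units


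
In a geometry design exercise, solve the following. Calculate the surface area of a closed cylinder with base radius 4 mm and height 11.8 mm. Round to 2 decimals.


Shape: closed cylinder
Radius r = 4 mm, Height h = 11.8 mm
Formula: SA = 2*pi*r^2 + 2*pi*r*h = 2*pi*r*(r + h)
r + h = 15.8
2 * r * (r + h) = 2 * 4 * 15.8 = 126.4
SA = 126.4 * pi
SA = 397.1
397.1 mm^2


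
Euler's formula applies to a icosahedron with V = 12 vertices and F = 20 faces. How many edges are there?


Polyhedron: icosahedron
Euler's formula for convex polyhedra: V - E + F = 2
Given: V = 12 vertices and F = 20 faces
Solve for E:
E = V + F - 2 = 12 + 20 - 2 = 30
30 edges


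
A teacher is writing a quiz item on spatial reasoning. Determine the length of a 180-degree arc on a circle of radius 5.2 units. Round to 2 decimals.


Shape: circular arc
Radius r = 5.2 units, Angle = 180 degrees
Formula: L = (angle/360) * 2 * pi * r
2 * pi * r = 10.4 * pi
L = (180/360) * 10.4 * pi
L = 5.2 * pi
L = 16.34
16.34 units


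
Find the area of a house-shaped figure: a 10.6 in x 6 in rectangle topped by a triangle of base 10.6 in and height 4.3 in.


Composite shape: rectangle + triangle
Rectangle area = 10.6 * 6 = 63.6
Triangle area = 0.5 * 10.6 * 4.3 = 22.79
Total = 63.6 + 22.79
Total = 86.39
86.39 in^2


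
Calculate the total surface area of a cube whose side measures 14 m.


Shape: cube
Side s = 14 m
A cube has 6 square faces.
Formula: SA = 6 * s^2
s^2 = 196
SA = 6 * 196
SA = 1176
1176 m^2


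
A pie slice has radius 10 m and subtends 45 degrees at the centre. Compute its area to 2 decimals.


Shape: circular sector
Radius r = 10 m, Angle = 45 degrees
Formula: A = (angle/360) * pi * r^2
r^2 = 100
Fraction of circle = 45/360
A = (45/360) * pi * 100
A = 12.5 * pi
A = 39.27
39.27 m^2


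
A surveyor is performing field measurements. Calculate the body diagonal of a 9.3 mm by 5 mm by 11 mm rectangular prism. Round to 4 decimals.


Shape: rectangular box (space diagonal)
l = 9.3 mm, w = 5 mm, h = 11 mm
Visualize: the diagonal of the base, then a right triangle with that diagonal and the height.
Formula: d = sqrt(l^2 + w^2 + h^2)
l^2 + w^2 + h^2 = 86.49 + 25 + 121 = 232.49
d = sqrt(232.49)
d = 15.2476
15.2476 mm


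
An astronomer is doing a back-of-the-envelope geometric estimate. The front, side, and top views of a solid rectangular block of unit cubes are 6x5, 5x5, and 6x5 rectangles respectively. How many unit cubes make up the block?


Orthographic views of a solid rectangular block:
Front view 6 x 5 -> length = 6, height = 5
Side view 5 x 5 -> width = 5, height = 5 (consistent)
Top view 6 x 5 -> confirms length = 6, width = 5
The block is 6 x 5 x 5.
Total unit cubes = 6 * 5 * 5 = 150
150 unit cubes


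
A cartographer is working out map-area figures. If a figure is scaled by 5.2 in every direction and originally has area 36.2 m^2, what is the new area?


Linear scale factor k = 5.2
Original area = 36.2 m^2
Rule: under a linear scaling by k, areas scale by k^2.
k^2 = 5.2^2 = 27.04
New area = 36.2 * 27.04
New area = 978.848
978.848 m^2


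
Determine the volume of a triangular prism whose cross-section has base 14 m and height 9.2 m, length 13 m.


Shape: triangular prism
Triangle base = 14 m, triangle height = 9.2 m, prism length L = 13 m
Formula: V = (1/2 * b * h_tri) * L
Cross-section area = 0.5 * 14 * 9.2 = 64.4
V = 64.4 * 13
V = 837.2
837.2 m^3


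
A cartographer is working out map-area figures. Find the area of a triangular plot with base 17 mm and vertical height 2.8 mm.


Shape: triangle
Base b = 17 mm, Height h = 2.8 mm
Formula: A = (1/2) * b * h
A = 0.5 * 17 * 2.8
A = 0.5 * 47.6
A = 23.8
23.8 mm^2


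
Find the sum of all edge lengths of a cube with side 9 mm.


Shape: cube
Side s = 9 mm
A cube has 12 edges, all equal.
Formula: total edge length = 12 * s
Total = 12 * 9
Total = 108
108 mm


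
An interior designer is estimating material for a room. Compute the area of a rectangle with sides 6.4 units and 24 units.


Shape: rectangle
Length l = 6.4 units, Width w = 24 units
Formula: A = l * w
A = 6.4 * 24
A = 153.6
153.6 units^2


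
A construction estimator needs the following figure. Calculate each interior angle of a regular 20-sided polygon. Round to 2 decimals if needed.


Shape: regular icosagon (20 sides)
Formula: interior angle = (n - 2) * 180 / n
(n - 2) = 18
(n - 2) * 180 = 3240
angle = 3240 / 20
angle = 162
162 degrees


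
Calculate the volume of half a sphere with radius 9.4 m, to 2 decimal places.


Shape: hemisphere (half of a sphere)
Radius r = 9.4 m
Formula: V = (1/2) * (4/3) * pi * r^3 = (2/3) * pi * r^3
r^3 = 830.584
(2/3) * 830.584 = 553.722667
V = 553.722667 * pi
V = 1739.57
1739.57 m^3


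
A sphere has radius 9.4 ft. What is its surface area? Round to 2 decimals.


Shape: sphere
Radius r = 9.4 ft
Formula: SA = 4 * pi * r^2
r^2 = 88.36
SA = 4 * pi * 88.36
SA = 353.44 * pi
SA = 1110.36
1110.36 ft^2


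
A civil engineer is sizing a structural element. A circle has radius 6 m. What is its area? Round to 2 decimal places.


Shape: circle
Radius r = 6 m
Formula: A = pi * r^2
r^2 = 6^2 = 36
A = pi * 36
A = 113.1
113.1 m^2


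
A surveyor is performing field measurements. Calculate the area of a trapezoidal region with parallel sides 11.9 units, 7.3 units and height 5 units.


Shape: trapezoid
Parallel sides a = 11.9 units, b = 7.3 units; Height h = 5 units
Formula: A = (a + b) * h / 2
a + b = 11.9 + 7.3 = 19.2
A = 19.2 * 5 / 2
A = 96 / 2
A = 48
48 units^2


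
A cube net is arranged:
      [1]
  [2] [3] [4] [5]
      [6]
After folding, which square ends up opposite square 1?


Net: cross layout. Take square 3 as the base (bottom).
Fold the four squares in the horizontal row up around 3: 2 -> left, 4 -> right, 5 wraps to the top.
Fold 1 and 6 up from 3: 1 -> back, 6 -> front.
Opposite pairs are therefore: (1, 6), (2, 4), (3, 5).
Face 1 is opposite face 6.
face 6


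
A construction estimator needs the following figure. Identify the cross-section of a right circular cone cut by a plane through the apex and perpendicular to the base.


Solid: right circular cone
Cutting plane: through the apex and perpendicular to the base
Visualize the intersection of the plane with the solid's surface.
The boundary of the cut region is a isosceles triangle.
isosceles triangle


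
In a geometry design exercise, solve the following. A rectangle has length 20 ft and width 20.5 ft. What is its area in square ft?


Shape: rectangle
Length l = 20 ft, Width w = 20.5 ft
Formula: A = l * w
A = 20 * 20.5
A = 410
410 ft^2


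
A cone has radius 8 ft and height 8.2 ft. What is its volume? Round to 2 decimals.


Shape: cone
Radius r = 8 ft, Height h = 8.2 ft
Formula: V = (1/3) * pi * r^2 * h
r^2 = 64
pi * r^2 * h = pi * 64 * 8.2 = 524.8 * pi
V = 524.8 * pi / 3
V = 549.57
549.57 ft^3


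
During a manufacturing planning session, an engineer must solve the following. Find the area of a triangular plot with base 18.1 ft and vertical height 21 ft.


Shape: triangle
Base b = 18.1 ft, Height h = 21 ft
Formula: A = (1/2) * b * h
A = 0.5 * 18.1 * 21
A = 0.5 * 380.1
A = 190.05
190.05 ft^2


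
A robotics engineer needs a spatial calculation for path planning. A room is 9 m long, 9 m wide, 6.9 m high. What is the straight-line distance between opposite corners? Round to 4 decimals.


Shape: rectangular box (space diagonal)
l = 9 m, w = 9 m, h = 6.9 m
Visualize: the diagonal of the base, then a right triangle with that diagonal and the height.
Formula: d = sqrt(l^2 + w^2 + h^2)
l^2 + w^2 + h^2 = 81 + 81 + 47.61 = 209.61
d = sqrt(209.61)
d = 14.4779
14.4779 m


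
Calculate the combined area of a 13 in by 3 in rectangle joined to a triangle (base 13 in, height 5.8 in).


Composite shape: rectangle + triangle
Rectangle area = 13 * 3 = 39
Triangle area = 0.5 * 13 * 5.8 = 37.7
Total = 39 + 37.7
Total = 76.7
76.7 in^2


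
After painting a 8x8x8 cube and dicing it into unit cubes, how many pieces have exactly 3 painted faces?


Large cube: 8 x 8 x 8, cut into unit cubes.
Cubes with 3 painted faces are at the corners. A cube always has 8 corners.
Count = 8
8 unit cubes


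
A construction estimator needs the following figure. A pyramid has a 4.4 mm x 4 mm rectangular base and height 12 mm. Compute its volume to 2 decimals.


Shape: rectangular pyramid
Base: 4.4 mm x 4 mm, Height h = 12 mm
Formula: V = (1/3) * base_area * h
base_area = 4.4 * 4 = 17.6
base_area * h = 17.6 * 12 = 211.2
V = 211.2 / 3
V = 70.4
70.4 mm^3


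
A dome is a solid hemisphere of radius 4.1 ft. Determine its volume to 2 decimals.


Shape: hemisphere (half of a sphere)
Radius r = 4.1 ft
Formula: V = (1/2) * (4/3) * pi * r^3 = (2/3) * pi * r^3
r^3 = 68.921
(2/3) * 68.921 = 45.947333
V = 45.947333 * pi
V = 144.35
144.35 ft^3


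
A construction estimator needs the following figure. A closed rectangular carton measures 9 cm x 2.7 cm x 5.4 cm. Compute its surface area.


Shape: rectangular prism
l = 9 cm, w = 2.7 cm, h = 5.4 cm
Formula: SA = 2(lw + lh + wh)
lw = 24.3, lh = 48.6, wh = 14.58
lw + lh + wh = 87.48
SA = 2 * 87.48
SA = 174.96
174.96 cm^2


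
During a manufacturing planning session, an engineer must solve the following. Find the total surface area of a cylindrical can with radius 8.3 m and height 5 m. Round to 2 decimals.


Shape: closed cylinder
Radius r = 8.3 m, Height h = 5 m
Formula: SA = 2*pi*r^2 + 2*pi*r*h = 2*pi*r*(r + h)
r + h = 13.3
2 * r * (r + h) = 2 * 8.3 * 13.3 = 220.78
SA = 220.78 * pi
SA = 693.6
693.6 m^2


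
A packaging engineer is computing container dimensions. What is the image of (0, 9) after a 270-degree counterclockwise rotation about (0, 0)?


Transformation: rotation about the origin
Original point: (0, 9)
Rule for 270 deg counterclockwise: (x, y) -> (y, -x)
Apply: (0, 9) -> (9, 0)
(9, 0)


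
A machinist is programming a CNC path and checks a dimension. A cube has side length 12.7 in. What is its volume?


Shape: cube
Side s = 12.7 in
Formula: V = s^3
V = 12.7 * 12.7 * 12.7
V = 161.29 * 12.7
V = 2048.383
2048.383 in^3


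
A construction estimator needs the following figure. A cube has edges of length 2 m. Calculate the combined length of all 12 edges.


Shape: cube
Side s = 2 m
A cube has 12 edges, all equal.
Formula: total edge length = 12 * s
Total = 12 * 2
Total = 24
24 m


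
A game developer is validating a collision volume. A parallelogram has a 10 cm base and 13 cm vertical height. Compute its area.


Shape: parallelogram
Base b = 10 cm, Height h = 13 cm
Formula: A = b * h
A = 10 * 13
A = 130
130 cm^2


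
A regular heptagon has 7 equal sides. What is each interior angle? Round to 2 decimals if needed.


Shape: regular heptagon (7 sides)
Formula: interior angle = (n - 2) * 180 / n
(n - 2) = 5
(n - 2) * 180 = 900
angle = 900 / 7
angle = 128.57
128.57 degrees


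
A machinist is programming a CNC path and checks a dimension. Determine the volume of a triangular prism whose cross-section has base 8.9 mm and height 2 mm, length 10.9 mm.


Shape: triangular prism
Triangle base = 8.9 mm, triangle height = 2 mm, prism length L = 10.9 mm
Formula: V = (1/2 * b * h_tri) * L
Cross-section area = 0.5 * 8.9 * 2 = 8.9
V = 8.9 * 10.9
V = 97.01
97.01 mm^3


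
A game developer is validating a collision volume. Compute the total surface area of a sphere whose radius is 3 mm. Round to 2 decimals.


Shape: sphere
Radius r = 3 mm
Formula: SA = 4 * pi * r^2
r^2 = 9
SA = 4 * pi * 9
SA = 36 * pi
SA = 113.1
113.1 mm^2
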